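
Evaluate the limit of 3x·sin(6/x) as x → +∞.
As x → +∞: let u = 6/x → 0⁺; then 3·x·sin(6/x) = 3·6·sin(u)/u → 3·6·1 = 18.
Limit = 18.

Final answer: 18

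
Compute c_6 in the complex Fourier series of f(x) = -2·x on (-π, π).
Compute the real Fourier coefficients first: a_6 = 0, b_6 = 2/3.
Then c_6 = (a_6 − i·b_6)/2 = -i/3.

Final answer: -i/3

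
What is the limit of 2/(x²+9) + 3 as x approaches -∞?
Evaluate the dominant behaviour as x → -∞; each term tends to a finite value or vanishes.
Limit = 3.

Final answer: 3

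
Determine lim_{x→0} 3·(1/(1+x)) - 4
Direct substitution at x = 0 gives -1.

Final answer: -1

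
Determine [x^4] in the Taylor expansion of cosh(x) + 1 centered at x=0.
Expand to order 4: cosh(x) + 1 = x^4/24 + x^2/2 + 2 + O(x^5).
The coefficient of x^4 is 1/24.

Final answer: 1/24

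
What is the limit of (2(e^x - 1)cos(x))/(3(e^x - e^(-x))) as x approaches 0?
Both numerator and denominator → 0 as x → 0; this is a 0/0 indeterminate form.
Expand each to leading order near x = 0: numerator ~ 2·x, denominator ~ 6·x.
The limit of the ratio is 1/3.

Final answer: 1/3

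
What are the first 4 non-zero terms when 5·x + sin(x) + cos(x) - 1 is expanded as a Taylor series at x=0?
x^4/24 - x^3/6 - x^2/2 + 6·x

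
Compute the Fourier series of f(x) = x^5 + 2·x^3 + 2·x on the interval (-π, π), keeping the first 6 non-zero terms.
(-36·π^2 + 2·π^4 + 220)·sin(x) + (-π^4 - 13/2 + 3·π^2)·sin(2·x) + (-4·π^2/27 + 116/81 + 2·π^4/3)·sin(3·x) + (-π^4/2 - 3·π^2/8 - 55/64)·sin(4·x) + (428/625 + 12·π^2/25 + 2·π^4/5)·sin(5·x) + (-π^4/3 - 13·π^2/27 - 95/162)·sin(6·x)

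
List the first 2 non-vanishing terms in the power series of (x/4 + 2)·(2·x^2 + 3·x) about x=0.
19·x^2/4 + 6·x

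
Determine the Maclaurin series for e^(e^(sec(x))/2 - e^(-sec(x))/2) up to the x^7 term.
x^6·(e^(-3 - e^(-1)/2 + e/2)/384 + e^(-2 - e^(-1)/2 + e/2)/96 + 49·e^(-1 - e^(-1)/2 + e/2)/5760 + 5·e^(-e^(-1)/2 + e/2)/96 + e^(-e^(-1)/2 + e/2 + 3)/384 + 649·e^(-e^(-1)/2 + 1 + e/2)/5760 + e^(-e^(-1)/2 + e/2 + 2)/24) + x^4·(e^(-2 - e^(-1)/2 + e/2)/32 + e^(-1 - e^(-1)/2 + e/2)/24 + e^(-e^(-1)/2 + e/2)/16 + e^(-e^(-1)/2 + e/2 + 2)/32 + e^(-e^(-1)/2 + 1 + e/2)/6) + x^2·(e^(-1 - e^(-1)/2 + e/2)/4 + e^(-e^(-1)/2 + 1 + e/2)/4) + e^(-e^(-1)/2 + e/2)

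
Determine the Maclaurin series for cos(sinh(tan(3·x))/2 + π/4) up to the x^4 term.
-1269·√(2)·x^4/256 - 99·√(2)·x^3/32 - 9·√(2)·x^2/16 - 3·√(2)·x/4 + √(2)/2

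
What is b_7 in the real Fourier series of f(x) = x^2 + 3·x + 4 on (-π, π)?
b_7 = (1/π) ∫_{-π}^{π} f(x)·sin(7x) dx.
Evaluate the integral (use parity and integration by parts as needed): b_7 = 6/7.

Final answer: 6/7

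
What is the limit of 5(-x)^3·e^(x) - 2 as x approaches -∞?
The product is a 0·∞ indeterminate form at x → -∞.
Rewrite the product as 5(-x)^3 / e^(-x) (an ∞/∞ form) and apply L'Hôpital, or use the standard hierarchy e^(|x|) ≫ |(-x)^3| as x → -∞.
The indeterminate product → 0, so the limit = -2.

Final answer: -2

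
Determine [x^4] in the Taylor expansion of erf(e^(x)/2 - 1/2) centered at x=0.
Expand to order 4: erf(e^(x)/2 - 1/2) = -x^4/(12·√(π)) + x^3/(12·√(π)) + x^2/(2·√(π)) + x/√(π) + O(x^5).
The coefficient of x^4 is -1/(12·√(π)).

Final answer: -1/(12·√(π))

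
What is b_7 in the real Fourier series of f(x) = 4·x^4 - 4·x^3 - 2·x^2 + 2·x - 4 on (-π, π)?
b_7 = (1/π) ∫_{-π}^{π} f(x)·sin(7x) dx.
Evaluate the integral (use parity and integration by parts as needed): b_7 = 244/343 - 8·π^2/7.

Final answer: 244/343 - 8·π^2/7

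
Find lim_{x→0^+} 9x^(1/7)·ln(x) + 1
The product is a 0·∞ indeterminate form at x → 0⁺.
Rewrite the product as 9·ln(x) / x^(-1/7) and apply L'Hôpital, or use the standard hierarchy x^(-1/7) ≫ |ln x| as x → 0⁺.
The indeterminate product → 0, so the limit = 1.

Final answer: 1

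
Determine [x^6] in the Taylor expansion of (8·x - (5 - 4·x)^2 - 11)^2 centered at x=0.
Expand to order 6: (8·x - (5 - 4·x)^2 - 11)^2 = 256·x^4 - 1536·x^3 + 3456·x^2 - 3456·x + 1296 + O(x^7).
The coefficient of x^6 is 0.

Final answer: 0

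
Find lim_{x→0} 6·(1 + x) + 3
Direct substitution at x = 0 gives 9.

Final answer: 9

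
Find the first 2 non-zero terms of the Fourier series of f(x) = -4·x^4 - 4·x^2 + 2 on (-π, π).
(-176 + 32·π^2)·cos(x) - 4·π^4/5 - 4·π^2/3 + 2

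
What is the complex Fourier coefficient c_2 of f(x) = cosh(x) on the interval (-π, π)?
Compute the real Fourier coefficients first: a_2 = 2·sinh(π)/(5·π), b_2 = 0.
Then c_2 = (a_2 − i·b_2)/2 = sinh(π)/(5·π).

Final answer: sinh(π)/(5·π)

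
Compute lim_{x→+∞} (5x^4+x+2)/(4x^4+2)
This is an ∞/∞ indeterminate form as x → +∞.
Divide numerator and denominator by x^4 and let the lower-order terms vanish; the leading terms give 5/4.
Limit = 5/4.

Final answer: 5/4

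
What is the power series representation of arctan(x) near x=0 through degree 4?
-x^3/3 + x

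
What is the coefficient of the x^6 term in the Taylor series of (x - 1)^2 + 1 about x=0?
Expand to order 6: (x - 1)^2 + 1 = x^2 - 2·x + 2 + O(x^7).
The coefficient of x^6 is 0.

Final answer: 0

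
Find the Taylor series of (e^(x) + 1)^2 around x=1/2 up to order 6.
1 + e + 2·e^(1/2) + (2·e^(1/2) + 2·e)·(x - 1/2) + (e^(1/2) + 5·e + 2·e^(5/2) + 9·e^(3/2) + 7·e^(2))·(x - 1/2)^2/(1 + e^(3/2) + 3·e^(1/2) + 3·e) + (e^(1/2) + 7·e + 4·e^(5/2) + 15·e^(3/2) + 13·e^(2))·(x - 1/2)^3/(3 + 3·e^(3/2) + 9·e^(1/2) + 9·e) + (e^(1/2) + 11·e + 8·e^(5/2) + 27·e^(3/2) + 25·e^(2))·(x - 1/2)^4/(12 + 12·e^(3/2) + 36·e^(1/2) + 36·e) + (e^(1/2) + 19·e + 16·e^(5/2) + 51·e^(3/2) + 49·e^(2))·(x - 1/2)^5/(60 + 60·e^(3/2) + 180·e^(1/2) + 180·e) + (e^(1/2) + 35·e + 32·e^(5/2) + 99·e^(3/2) + 97·e^(2))·(x - 1/2)^6/(360 + 360·e^(3/2) + 1080·e^(1/2) + 1080·e)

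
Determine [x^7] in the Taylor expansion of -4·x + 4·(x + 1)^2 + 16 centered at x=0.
Expand to order 7: -4·x + 4·(x + 1)^2 + 16 = 4·x^2 + 4·x + 20 + O(x^8).
The coefficient of x^7 is 0.

Final answer: 0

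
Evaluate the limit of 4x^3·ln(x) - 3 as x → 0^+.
The product is a 0·∞ indeterminate form at x → 0⁺.
Rewrite the product as 4·ln(x) / x^(-3) and apply L'Hôpital, or use the standard hierarchy x^(-3) ≫ |ln x| as x → 0⁺.
The indeterminate product → 0, so the limit = -3.

Final answer: -3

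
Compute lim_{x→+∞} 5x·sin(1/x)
As x → +∞: let u = 1/x → 0⁺; then 5·x·sin(1/x) = 5·1·sin(u)/u → 5·1·1 = 5.
Limit = 5.

Final answer: 5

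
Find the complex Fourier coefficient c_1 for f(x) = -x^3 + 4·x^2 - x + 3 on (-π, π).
Compute the real Fourier coefficients first: a_1 = -16, b_1 = 10 - 2·π^2.
Then c_1 = (a_1 − i·b_1)/2 = -8 - 5·i + i·π^2.

Final answer: -8 - 5·i + i·π^2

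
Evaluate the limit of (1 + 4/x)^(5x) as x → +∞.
As x → +∞: write (1 + 4/x)^(5x) = ((1 + 4/x)^x)^5 → (e^4)^5 = e^20.
Limit = e^(20).

Final answer: e^(20)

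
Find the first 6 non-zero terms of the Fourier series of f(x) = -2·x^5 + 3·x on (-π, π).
(-474 - 4·π^4 + 80·π^2)·sin(x) + (-10·π^2 + 12 + 2·π^4)·sin(2·x) + (-4·π^4/3 + 2/81 + 80·π^2/27)·sin(3·x) + (-5·π^2/4 - 33/32 + π^4)·sin(4·x) + (-4·π^4/5 + 654/625 + 16·π^2/25)·sin(5·x) + (-10·π^2/27 - 76/81 + 2·π^4/3)·sin(6·x)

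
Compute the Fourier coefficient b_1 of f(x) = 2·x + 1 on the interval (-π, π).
b_1 = (1/π) ∫_{-π}^{π} f(x)·sin(1x) dx.
Evaluate the integral (use parity and integration by parts as needed): b_1 = 4.

Final answer: 4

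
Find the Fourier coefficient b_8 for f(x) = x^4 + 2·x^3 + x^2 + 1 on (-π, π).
b_8 = (1/π) ∫_{-π}^{π} f(x)·sin(8x) dx.
Evaluate the integral (use parity and integration by parts as needed): b_8 = 3/64 - π^2/2.

Final answer: 3/64 - π^2/2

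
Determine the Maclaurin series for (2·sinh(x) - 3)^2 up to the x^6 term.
8·x^6/45 - x^5/10 + 4·x^4/3 - 2·x^3 + 4·x^2 - 12·x + 9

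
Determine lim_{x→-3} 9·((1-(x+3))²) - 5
Direct substitution at x = -3 gives 4.

Final answer: 4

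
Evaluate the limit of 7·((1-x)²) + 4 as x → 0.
Direct substitution at x = 0 gives 11.

Final answer: 11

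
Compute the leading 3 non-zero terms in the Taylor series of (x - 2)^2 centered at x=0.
x^2 - 4·x + 4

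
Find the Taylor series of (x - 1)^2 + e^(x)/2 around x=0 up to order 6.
x^6/1440 + x^5/240 + x^4/48 + x^3/12 + 5·x^2/4 - 3·x/2 + 3/2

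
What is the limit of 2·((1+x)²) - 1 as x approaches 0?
Direct substitution at x = 0 gives 1.

Final answer: 1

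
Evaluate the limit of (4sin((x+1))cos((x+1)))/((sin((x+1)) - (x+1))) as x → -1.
Both numerator and denominator → 0 as x → -1; this is a 0/0 indeterminate form.
Expand each to leading order near x = -1: numerator ~ 4·(x + 1), denominator ~ -(x + 1)^3/6.
The limit of the ratio is -∞.

Final answer: -∞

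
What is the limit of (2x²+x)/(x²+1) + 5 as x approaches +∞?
Evaluate the dominant behaviour as x → +∞; each term tends to a finite value or vanishes.
Limit = 7.

Final answer: 7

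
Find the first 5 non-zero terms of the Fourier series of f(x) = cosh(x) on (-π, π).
-cos(x)·sinh(π)/π + 2·cos(2·x)·sinh(π)/(5·π) - cos(3·x)·sinh(π)/(5·π) + 2·cos(4·x)·sinh(π)/(17·π) + sinh(π)/π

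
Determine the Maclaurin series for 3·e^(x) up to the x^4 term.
x^4/8 + x^3/2 + 3·x^2/2 + 3·x + 3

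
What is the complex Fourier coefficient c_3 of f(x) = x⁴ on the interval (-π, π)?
Compute the real Fourier coefficients first: a_3 = 16/27 - 8·π^2/9, b_3 = 0.
Then c_3 = (a_3 − i·b_3)/2 = 8/27 - 4·π^2/9.

Final answer: 8/27 - 4·π^2/9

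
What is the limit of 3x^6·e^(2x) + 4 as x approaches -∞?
The product is a 0·∞ indeterminate form at x → -∞.
Rewrite the product as 3x^6 / e^(-2x) (an ∞/∞ form) and apply L'Hôpital, or use the standard hierarchy e^(2|x|) ≫ |x^6| as x → -∞.
The indeterminate product → 0, so the limit = 4.

Final answer: 4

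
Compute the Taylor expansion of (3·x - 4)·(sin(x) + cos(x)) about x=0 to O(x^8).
-17·x^7/5040 + 11·x^6/360 + 11·x^5/120 - 2·x^4/3 - 5·x^3/6 + 5·x^2 - x - 4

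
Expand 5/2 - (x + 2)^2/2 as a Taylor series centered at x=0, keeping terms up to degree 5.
-x^2/2 - 2·x + 1/2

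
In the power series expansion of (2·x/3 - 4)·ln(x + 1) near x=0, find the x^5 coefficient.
Expand to order 5: (2·x/3 - 4)·ln(x + 1) = -29·x^5/30 + 11·x^4/9 - 5·x^3/3 + 8·x^2/3 - 4·x + O(x^6).
The coefficient of x^5 is -29/30.

Final answer: -29/30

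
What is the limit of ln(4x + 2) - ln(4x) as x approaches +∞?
This is an ∞ − ∞ indeterminate form.
Combine the logarithms: ln(4x+2) − ln(4x) = ln((4x+2)/(4x)) = ln(1 + 2/(4x)) → ln(1) = 0.
Limit = 0.

Final answer: 0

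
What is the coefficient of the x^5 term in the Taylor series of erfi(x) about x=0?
Expand to order 5: erfi(x) = x^5/(5·√(π)) + 2·x^3/(3·√(π)) + 2·x/√(π) + O(x^6).
The coefficient of x^5 is 1/(5·√(π)).

Final answer: 1/(5·√(π))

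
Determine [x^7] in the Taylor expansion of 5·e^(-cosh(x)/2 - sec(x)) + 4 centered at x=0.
Expand to order 7: 5·e^(-cosh(x)/2 - sec(x)) + 4 = 31·x^6·e^(-3/2)/384 + 25·x^4·e^(-3/2)/96 - 15·x^2·e^(-3/2)/4 + 5·e^(-3/2) + 4 + O(x^8).
The coefficient of x^7 is 0.

Final answer: 0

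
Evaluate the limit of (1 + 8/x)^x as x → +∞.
As x → +∞: this is the defining limit (1 + 8/x)^x → e^8.
Limit = e^(8).

Final answer: e^(8)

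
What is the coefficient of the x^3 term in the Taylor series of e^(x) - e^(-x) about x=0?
Expand to order 3: e^(x) - e^(-x) = x^3/3 + 2·x + O(x^4).
The coefficient of x^3 is 1/3.

Final answer: 1/3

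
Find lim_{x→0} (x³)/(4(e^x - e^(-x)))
Both numerator and denominator → 0 as x → 0; this is a 0/0 indeterminate form.
Expand each to leading order near x = 0: numerator ~ x^3, denominator ~ 8·x.
The limit of the ratio is 0.

Final answer: 0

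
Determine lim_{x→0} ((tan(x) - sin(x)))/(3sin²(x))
Both numerator and denominator → 0 as x → 0; this is a 0/0 indeterminate form.
Expand each to leading order near x = 0: numerator ~ x^3/2, denominator ~ 3·x^2.
The limit of the ratio is 0.

Final answer: 0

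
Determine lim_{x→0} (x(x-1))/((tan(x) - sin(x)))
Both numerator and denominator → 0 as x → 0; this is a 0/0 indeterminate form.
Expand each to leading order near x = 0: numerator ~ -x, denominator ~ x^3/2.
The limit of the ratio is -∞.

Final answer: -∞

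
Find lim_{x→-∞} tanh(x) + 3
Evaluate the dominant behaviour as x → -∞; each term tends to a finite value or vanishes.
Limit = 2.

Final answer: 2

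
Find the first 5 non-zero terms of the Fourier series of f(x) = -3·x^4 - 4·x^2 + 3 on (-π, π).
(-128 + 24·π^2)·cos(x) + (5 - 6·π^2)·cos(2·x) + 8·π^2·cos(3·x)/3 + (-3·π^2/2 - 7/16)·cos(4·x) - 3·π^4/5 - 4·π^2/3 + 3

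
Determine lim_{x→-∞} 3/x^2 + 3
Evaluate the dominant behaviour as x → -∞; each term tends to a finite value or vanishes.
Limit = 3.

Final answer: 3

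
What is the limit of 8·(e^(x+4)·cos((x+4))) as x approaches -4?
Direct substitution at x = -4 gives 8.

Final answer: 8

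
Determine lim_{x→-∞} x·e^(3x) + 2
The product is a 0·∞ indeterminate form at x → -∞.
Rewrite the product as x / e^(-3x) (an ∞/∞ form) and apply L'Hôpital, or use the standard hierarchy e^(3|x|) ≫ |x| as x → -∞.
The indeterminate product → 0, so the limit = 2.

Final answer: 2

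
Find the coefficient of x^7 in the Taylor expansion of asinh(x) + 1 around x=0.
Expand to order 7: asinh(x) + 1 = -5·x^7/112 + 3·x^5/40 - x^3/6 + x + 1 + O(x^8).
The coefficient of x^7 is -5/112.

Final answer: -5/112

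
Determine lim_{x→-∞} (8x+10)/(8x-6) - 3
Evaluate the dominant behaviour as x → -∞; each term tends to a finite value or vanishes.
Limit = -2.

Final answer: -2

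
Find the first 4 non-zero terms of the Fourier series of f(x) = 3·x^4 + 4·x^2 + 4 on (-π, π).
(128 - 24·π^2)·cos(x) + (-5 + 6·π^2)·cos(2·x) - 8·π^2·cos(3·x)/3 + 4 + 4·π^2/3 + 3·π^4/5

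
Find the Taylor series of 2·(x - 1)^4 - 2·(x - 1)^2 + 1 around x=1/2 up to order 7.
5/8 + (x - 1/2) + (x - 1/2)^2 - 4·(x - 1/2)^3 + 2·(x - 1/2)^4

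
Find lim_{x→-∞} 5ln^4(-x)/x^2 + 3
The quotient is an ∞/∞ indeterminate form as x → -∞.
Compare growth rates of the dominant terms (exponentials ≫ polynomials ≫ logarithms), or apply L'Hôpital's rule; the quotient → 0.
Adding the constant: 0 + 3 = 3. Limit = 3.

Final answer: 3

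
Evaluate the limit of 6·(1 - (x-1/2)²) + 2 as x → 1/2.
Direct substitution at x = 1/2 gives 8.

Final answer: 8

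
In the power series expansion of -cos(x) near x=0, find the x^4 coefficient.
Expand to order 4: -cos(x) = -x^4/24 + x^2/2 - 1 + O(x^5).
The coefficient of x^4 is -1/24.

Final answer: -1/24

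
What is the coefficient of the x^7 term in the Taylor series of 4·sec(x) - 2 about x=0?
Expand to order 7: 4·sec(x) - 2 = 61·x^6/180 + 5·x^4/6 + 2·x^2 + 2 + O(x^8).
The coefficient of x^7 is 0.

Final answer: 0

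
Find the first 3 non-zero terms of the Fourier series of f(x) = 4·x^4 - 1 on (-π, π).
(192 - 32·π^2)·cos(x) + (-12 + 8·π^2)·cos(2·x) - 1 + 4·π^4/5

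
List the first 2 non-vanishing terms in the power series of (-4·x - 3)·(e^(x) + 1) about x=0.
-11·x - 6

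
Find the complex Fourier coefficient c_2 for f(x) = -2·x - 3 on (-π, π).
Compute the real Fourier coefficients first: a_2 = 0, b_2 = 2.
Then c_2 = (a_2 − i·b_2)/2 = -i.

Final answer: -i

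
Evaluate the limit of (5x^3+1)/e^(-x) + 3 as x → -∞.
The quotient is an ∞/∞ indeterminate form as x → -∞.
Compare growth rates of the dominant terms (exponentials ≫ polynomials ≫ logarithms), or apply L'Hôpital's rule; the quotient → 0.
Adding the constant: 0 + 3 = 3. Limit = 3.

Final answer: 3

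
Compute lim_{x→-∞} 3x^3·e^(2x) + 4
The product is a 0·∞ indeterminate form at x → -∞.
Rewrite the product as 3x^3 / e^(-2x) (an ∞/∞ form) and apply L'Hôpital, or use the standard hierarchy e^(2|x|) ≫ |x^3| as x → -∞.
The indeterminate product → 0, so the limit = 4.

Final answer: 4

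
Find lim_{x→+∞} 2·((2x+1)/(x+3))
Evaluate the dominant behaviour as x → +∞; each term tends to a finite value or vanishes.
Limit = 4.

Final answer: 4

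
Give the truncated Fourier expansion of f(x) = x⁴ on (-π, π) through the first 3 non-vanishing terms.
(48 - 8·π^2)·cos(x) + (-3 + 2·π^2)·cos(2·x) + π^4/5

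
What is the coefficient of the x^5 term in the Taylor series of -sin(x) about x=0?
Expand to order 5: -sin(x) = -x^5/120 + x^3/6 - x + O(x^6).
The coefficient of x^5 is -1/120.

Final answer: -1/120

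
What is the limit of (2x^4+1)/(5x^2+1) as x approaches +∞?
This is an ∞/∞ indeterminate form as x → +∞.
Divide numerator and denominator by x^4 and let the lower-order terms vanish; the numerator's degree 4 exceeds the denominator's degree 2, so the quotient diverges.
Limit = ∞.

Final answer: ∞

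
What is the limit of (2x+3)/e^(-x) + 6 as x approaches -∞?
The quotient is an ∞/∞ indeterminate form as x → -∞.
Compare growth rates of the dominant terms (exponentials ≫ polynomials ≫ logarithms), or apply L'Hôpital's rule; the quotient → 0.
Adding the constant: 0 + 6 = 6. Limit = 6.

Final answer: 6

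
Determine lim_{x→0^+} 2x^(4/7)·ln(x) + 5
The product is a 0·∞ indeterminate form at x → 0⁺.
Rewrite the product as 2·ln(x) / x^(-4/7) and apply L'Hôpital, or use the standard hierarchy x^(-4/7) ≫ |ln x| as x → 0⁺.
The indeterminate product → 0, so the limit = 5.

Final answer: 5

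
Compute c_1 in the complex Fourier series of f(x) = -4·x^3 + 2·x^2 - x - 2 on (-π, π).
Compute the real Fourier coefficients first: a_1 = -8, b_1 = 46 - 8·π^2.
Then c_1 = (a_1 − i·b_1)/2 = -4 - 23·i + 4·i·π^2.

Final answer: -4 - 23·i + 4·i·π^2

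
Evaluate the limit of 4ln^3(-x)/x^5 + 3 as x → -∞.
The quotient is an ∞/∞ indeterminate form as x → -∞.
Compare growth rates of the dominant terms (exponentials ≫ polynomials ≫ logarithms), or apply L'Hôpital's rule; the quotient → 0.
Adding the constant: 0 + 3 = 3. Limit = 3.

Final answer: 3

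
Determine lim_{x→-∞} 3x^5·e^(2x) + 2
The product is a 0·∞ indeterminate form at x → -∞.
Rewrite the product as 3x^5 / e^(-2x) (an ∞/∞ form) and apply L'Hôpital, or use the standard hierarchy e^(2|x|) ≫ |x^5| as x → -∞.
The indeterminate product → 0, so the limit = 2.

Final answer: 2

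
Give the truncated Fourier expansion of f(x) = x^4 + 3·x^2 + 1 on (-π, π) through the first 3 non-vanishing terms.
(36 - 8·π^2)·cos(x) + 2·π^2·cos(2·x) + 1 + π^2 + π^4/5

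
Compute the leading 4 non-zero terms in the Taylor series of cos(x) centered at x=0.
-x^6/720 + x^4/24 - x^2/2 + 1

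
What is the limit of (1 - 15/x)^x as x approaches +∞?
As x → +∞: this is the defining limit (1 - 15/x)^x → e^(-15).
Limit = e^(-15).

Final answer: e^(-15)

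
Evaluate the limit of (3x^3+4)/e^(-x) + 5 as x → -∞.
The quotient is an ∞/∞ indeterminate form as x → -∞.
Compare growth rates of the dominant terms (exponentials ≫ polynomials ≫ logarithms), or apply L'Hôpital's rule; the quotient → 0.
Adding the constant: 0 + 5 = 5. Limit = 5.

Final answer: 5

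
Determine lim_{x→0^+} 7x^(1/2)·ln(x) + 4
The product is a 0·∞ indeterminate form at x → 0⁺.
Rewrite the product as 7·ln(x) / x^(-1/2) and apply L'Hôpital, or use the standard hierarchy x^(-1/2) ≫ |ln x| as x → 0⁺.
The indeterminate product → 0, so the limit = 4.

Final answer: 4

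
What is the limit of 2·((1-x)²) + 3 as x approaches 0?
Direct substitution at x = 0 gives 5.

Final answer: 5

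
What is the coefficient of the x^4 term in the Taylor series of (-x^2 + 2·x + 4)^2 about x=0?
Expand to order 4: (-x^2 + 2·x + 4)^2 = x^4 - 4·x^3 - 4·x^2 + 16·x + 16 + O(x^5).
The coefficient of x^4 is 1.

Final answer: 1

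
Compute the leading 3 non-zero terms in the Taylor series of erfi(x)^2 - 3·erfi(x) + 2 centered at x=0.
4·x^2/π - 6·x/√(π) + 2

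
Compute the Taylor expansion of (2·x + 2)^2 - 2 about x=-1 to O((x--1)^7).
-2 + 4·(x + 1)^2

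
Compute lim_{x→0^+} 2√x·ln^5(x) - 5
The product is a 0·∞ indeterminate form at x → 0⁺.
Rewrite the product as 2·ln^5(x) / x^(-1/2) and apply L'Hôpital, or use the standard hierarchy x^(-1/2) ≫ |ln x|^5 as x → 0⁺.
The indeterminate product → 0, so the limit = -5.

Final answer: -5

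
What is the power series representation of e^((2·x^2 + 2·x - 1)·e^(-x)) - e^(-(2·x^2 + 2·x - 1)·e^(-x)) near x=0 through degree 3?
x^3·(13·e^(-1)/6 + 31·e/6) + x^2·(-5·e + 4·e^(-1)) + x·(3·e^(-1) + 3·e) - e + e^(-1)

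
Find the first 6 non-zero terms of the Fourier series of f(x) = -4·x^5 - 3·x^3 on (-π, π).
(-924 - 8·π^4 + 154·π^2)·sin(x) + (-17·π^2 + 51/2 + 4·π^4)·sin(2·x) + (-8·π^4/3 - 212/81 + 106·π^2/27)·sin(3·x) + (-π^2 + 3/8 + 2·π^4)·sin(4·x) + (-8·π^4/5 - 12/625 + 2·π^2/25)·sin(5·x) + (-7/162 + 7·π^2/27 + 4·π^4/3)·sin(6·x)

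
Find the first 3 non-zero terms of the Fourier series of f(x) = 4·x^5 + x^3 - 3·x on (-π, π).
(-158·π^2 + 8·π^4 + 942)·sin(x) + (-4·π^4 - 51/2 + 19·π^2)·sin(2·x) + (-142·π^2/27 + 122/81 + 8·π^4/3)·sin(3·x)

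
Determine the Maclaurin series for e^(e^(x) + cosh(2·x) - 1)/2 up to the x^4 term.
127·e·x^4/48 + 17·e·x^3/12 + 3·e·x^2/2 + e·x/2 + e/2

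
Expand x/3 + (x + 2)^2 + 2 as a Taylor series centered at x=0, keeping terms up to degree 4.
x^2 + 13·x/3 + 6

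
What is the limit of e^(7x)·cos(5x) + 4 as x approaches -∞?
Evaluate the dominant behaviour as x → -∞; each term tends to a finite value or vanishes.
Limit = 4.

Final answer: 4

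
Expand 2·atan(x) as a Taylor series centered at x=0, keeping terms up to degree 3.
-2·x^3/3 + 2·x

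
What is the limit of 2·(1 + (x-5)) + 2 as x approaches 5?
Direct substitution at x = 5 gives 4.

Final answer: 4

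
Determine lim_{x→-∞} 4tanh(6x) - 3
Evaluate the dominant behaviour as x → -∞; each term tends to a finite value or vanishes.
Limit = -7.

Final answer: -7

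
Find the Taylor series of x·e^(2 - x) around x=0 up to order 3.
x^3·e^(2)/2 - x^2·e^(2) + x·e^(2)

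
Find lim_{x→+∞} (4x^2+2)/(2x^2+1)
This is an ∞/∞ indeterminate form as x → +∞.
Divide numerator and denominator by x^2 and let the lower-order terms vanish; the leading terms give 4/2 = 2.
Limit = 2.

Final answer: 2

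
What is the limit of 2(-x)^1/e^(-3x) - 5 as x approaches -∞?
The quotient is an ∞/∞ indeterminate form as x → -∞.
Compare growth rates of the dominant terms (exponentials ≫ polynomials ≫ logarithms), or apply L'Hôpital's rule; the quotient → 0.
Adding the constant: 0 - 5 = -5. Limit = -5.

Final answer: -5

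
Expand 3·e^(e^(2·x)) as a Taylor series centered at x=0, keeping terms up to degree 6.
812·e·x^6/15 + 208·e·x^5/5 + 30·e·x^4 + 20·e·x^3 + 12·e·x^2 + 6·e·x + 3·e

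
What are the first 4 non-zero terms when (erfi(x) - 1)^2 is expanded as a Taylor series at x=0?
-4·x^3/(3·√(π)) + 4·x^2/π - 4·x/√(π) + 1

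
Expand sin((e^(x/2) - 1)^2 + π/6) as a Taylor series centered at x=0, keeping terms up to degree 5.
x^5·(-1/64 + √(3)/256) + x^4·(-1/64 + 7·√(3)/384) + √(3)·x^3/16 + √(3)·x^2/8 + 1/2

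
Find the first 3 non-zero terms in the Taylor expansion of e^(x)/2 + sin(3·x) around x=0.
x^2/4 + 7·x/2 + 1/2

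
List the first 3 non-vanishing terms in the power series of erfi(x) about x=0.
x^5/(5·√(π)) + 2·x^3/(3·√(π)) + 2·x/√(π)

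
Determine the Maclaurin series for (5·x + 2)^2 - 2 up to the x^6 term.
25·x^2 + 20·x + 2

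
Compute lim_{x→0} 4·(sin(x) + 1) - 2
Direct substitution at x = 0 gives 2.

Final answer: 2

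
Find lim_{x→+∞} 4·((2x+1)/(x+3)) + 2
Evaluate the dominant behaviour as x → +∞; each term tends to a finite value or vanishes.
Limit = 10.

Final answer: 10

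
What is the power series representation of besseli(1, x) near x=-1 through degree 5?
-besseli(1, 1) + (besseli(2, 1)/2 + besseli(0, 1)/2)·(x + 1) + (-3·besseli(1, 1)/8 - besseli(3, 1)/8)·(x + 1)^2 + (besseli(4, 1)/48 + besseli(2, 1)/12 + besseli(0, 1)/16)·(x + 1)^3 + (-5·besseli(1, 1)/192 - 5·besseli(3, 1)/384 - besseli(5, 1)/384)·(x + 1)^4 + (besseli(6, 1)/3840 + besseli(4, 1)/640 + besseli(2, 1)/256 + besseli(0, 1)/384)·(x + 1)^5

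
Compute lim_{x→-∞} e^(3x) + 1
Evaluate the dominant behaviour as x → -∞; each term tends to a finite value or vanishes.
Limit = 1.

Final answer: 1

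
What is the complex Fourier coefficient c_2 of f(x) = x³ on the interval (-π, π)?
Compute the real Fourier coefficients first: a_2 = 0, b_2 = 3/2 - π^2.
Then c_2 = (a_2 − i·b_2)/2 = -3·i/4 + i·π^2/2.

Final answer: -3·i/4 + i·π^2/2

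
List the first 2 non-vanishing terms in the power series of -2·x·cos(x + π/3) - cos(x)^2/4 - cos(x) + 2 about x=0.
3/4 - x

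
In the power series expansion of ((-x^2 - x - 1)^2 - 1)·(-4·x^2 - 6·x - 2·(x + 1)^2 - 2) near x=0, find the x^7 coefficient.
Expand to order 7: ((-x^2 - x - 1)^2 - 1)·(-4·x^2 - 6·x - 2·(x + 1)^2 - 2) = -6·x^6 - 22·x^5 - 42·x^4 - 50·x^3 - 32·x^2 - 8·x + O(x^8).
The coefficient of x^7 is 0.

Final answer: 0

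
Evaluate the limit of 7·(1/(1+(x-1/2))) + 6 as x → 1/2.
Direct substitution at x = 1/2 gives 13.

Final answer: 13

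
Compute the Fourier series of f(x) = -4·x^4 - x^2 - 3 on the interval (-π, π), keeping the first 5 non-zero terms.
(-188 + 32·π^2)·cos(x) + (11 - 8·π^2)·cos(2·x) + (-52/27 + 32·π^2/9)·cos(3·x) + (1/2 - 2·π^2)·cos(4·x) - 4·π^4/5 - π^2/3 - 3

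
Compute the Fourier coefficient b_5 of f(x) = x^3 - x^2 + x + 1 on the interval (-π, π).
b_5 = (1/π) ∫_{-π}^{π} f(x)·sin(5x) dx.
Evaluate the integral (use parity and integration by parts as needed): b_5 = 38/125 + 2·π^2/5.

Final answer: 38/125 + 2·π^2/5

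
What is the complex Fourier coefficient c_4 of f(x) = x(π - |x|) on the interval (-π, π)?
Compute the real Fourier coefficients first: a_4 = 0, b_4 = 0.
Then c_4 = (a_4 − i·b_4)/2 = 0.

Final answer: 0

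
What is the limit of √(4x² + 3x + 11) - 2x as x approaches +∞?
As x → +∞: multiply by the conjugate to get (3x+11)/(√(4x²+3x+11)+2x); the denominator ~ 4x, so the limit is 3/4.
Limit = 3/4.

Final answer: 3/4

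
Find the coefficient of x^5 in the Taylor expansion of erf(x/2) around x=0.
Expand to order 5: erf(x/2) = x^5/(160·√(π)) - x^3/(12·√(π)) + x/√(π) + O(x^6).
The coefficient of x^5 is 1/(160·√(π)).

Final answer: 1/(160·√(π))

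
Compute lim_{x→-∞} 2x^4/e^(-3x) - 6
The quotient is an ∞/∞ indeterminate form as x → -∞.
Compare growth rates of the dominant terms (exponentials ≫ polynomials ≫ logarithms), or apply L'Hôpital's rule; the quotient → 0.
Adding the constant: 0 - 6 = -6. Limit = -6.

Final answer: -6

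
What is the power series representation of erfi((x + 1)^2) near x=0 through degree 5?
1588·e·x^5/(15·√(π)) + 158·e·x^4/(3·√(π)) + 24·e·x^3/√(π) + 10·e·x^2/√(π) + 4·e·x/√(π) + erfi(1)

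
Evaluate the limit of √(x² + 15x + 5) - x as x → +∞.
This is an ∞ − ∞ indeterminate form.
Multiply and divide by the conjugate √(x²+15x + 5) + x; the x² terms cancel, leaving (15x + 5)/(√(x²+15x + 5)+x) → 15/2.
Limit = 15/2.

Final answer: 15/2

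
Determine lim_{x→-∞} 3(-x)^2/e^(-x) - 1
The quotient is an ∞/∞ indeterminate form as x → -∞.
Compare growth rates of the dominant terms (exponentials ≫ polynomials ≫ logarithms), or apply L'Hôpital's rule; the quotient → 0.
Adding the constant: 0 - 1 = -1. Limit = -1.

Final answer: -1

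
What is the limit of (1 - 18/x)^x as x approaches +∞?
As x → +∞: this is the defining limit (1 - 18/x)^x → e^(-18).
Limit = e^(-18).

Final answer: e^(-18)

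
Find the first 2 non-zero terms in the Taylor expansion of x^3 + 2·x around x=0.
x^3 + 2·x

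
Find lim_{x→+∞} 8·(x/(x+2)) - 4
Evaluate the dominant behaviour as x → +∞; each term tends to a finite value or vanishes.
Limit = 4.

Final answer: 4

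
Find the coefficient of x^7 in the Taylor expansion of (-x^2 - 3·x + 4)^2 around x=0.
Expand to order 7: (-x^2 - 3·x + 4)^2 = x^4 + 6·x^3 + x^2 - 24·x + 16 + O(x^8).
The coefficient of x^7 is 0.

Final answer: 0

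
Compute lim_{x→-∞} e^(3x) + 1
Evaluate the dominant behaviour as x → -∞; each term tends to a finite value or vanishes.
Limit = 1.

Final answer: 1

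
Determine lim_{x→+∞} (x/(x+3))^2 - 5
As x → +∞: x/(x+3) = 1/(1 + 3/x) → 1, and the 2nd power of a limit-1 base also → 1; with the additive constant, 1 - 5 = -4.
Limit = -4.

Final answer: -4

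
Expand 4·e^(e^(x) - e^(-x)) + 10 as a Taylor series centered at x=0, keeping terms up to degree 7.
989·x^7/630 + 112·x^6/45 + 19·x^5/5 + 16·x^4/3 + 20·x^3/3 + 8·x^2 + 8·x + 14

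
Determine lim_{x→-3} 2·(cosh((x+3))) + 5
Direct substitution at x = -3 gives 7.

Final answer: 7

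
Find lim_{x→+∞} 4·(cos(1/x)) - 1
Evaluate the dominant behaviour as x → +∞; each term tends to a finite value or vanishes.
Limit = 3.

Final answer: 3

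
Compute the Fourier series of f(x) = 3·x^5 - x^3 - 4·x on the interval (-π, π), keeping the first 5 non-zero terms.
(-122·π^2 + 6·π^4 + 724)·sin(x) + (-3·π^4 - 20 + 16·π^2)·sin(2·x) + (-46·π^2/9 + 20/27 + 2·π^4)·sin(3·x) + (-3·π^4/2 + 71/64 + 19·π^2/8)·sin(4·x) + (-34·π^2/25 - 796/625 + 6·π^4/5)·sin(5·x)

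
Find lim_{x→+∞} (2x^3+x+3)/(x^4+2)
This is an ∞/∞ indeterminate form as x → +∞.
Divide numerator and denominator by x^4 and let the lower-order terms vanish; the numerator's degree 3 is below the denominator's degree 4, so the quotient → 0.
Limit = 0.

Final answer: 0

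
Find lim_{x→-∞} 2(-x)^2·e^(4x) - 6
The product is a 0·∞ indeterminate form at x → -∞.
Rewrite the product as 2(-x)^2 / e^(-4x) (an ∞/∞ form) and apply L'Hôpital, or use the standard hierarchy e^(4|x|) ≫ |(-x)^2| as x → -∞.
The indeterminate product → 0, so the limit = -6.

Final answer: -6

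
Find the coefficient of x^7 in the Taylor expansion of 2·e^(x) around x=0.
Expand to order 7: 2·e^(x) = x^7/2520 + x^6/360 + x^5/60 + x^4/12 + x^3/3 + x^2 + 2·x + 2 + O(x^8).
The coefficient of x^7 is 1/2520.

Final answer: 1/2520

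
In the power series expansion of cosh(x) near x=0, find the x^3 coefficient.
Expand to order 3: cosh(x) = x^2/2 + 1 + O(x^4).
The coefficient of x^3 is 0.

Final answer: 0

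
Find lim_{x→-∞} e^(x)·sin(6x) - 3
Evaluate the dominant behaviour as x → -∞; each term tends to a finite value or vanishes.
Limit = -3.

Final answer: -3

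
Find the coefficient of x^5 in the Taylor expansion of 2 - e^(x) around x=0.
Expand to order 5: 2 - e^(x) = -x^5/120 - x^4/24 - x^3/6 - x^2/2 - x + 1 + O(x^6).
The coefficient of x^5 is -1/120.

Final answer: -1/120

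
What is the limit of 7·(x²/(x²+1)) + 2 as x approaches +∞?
Evaluate the dominant behaviour as x → +∞; each term tends to a finite value or vanishes.
Limit = 9.

Final answer: 9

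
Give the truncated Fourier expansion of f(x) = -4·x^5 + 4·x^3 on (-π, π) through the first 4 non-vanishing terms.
(-1008 - 8·π^4 + 168·π^2)·sin(x) + (-24·π^2 + 36 + 4·π^4)·sin(2·x) + (-8·π^4/3 - 464/81 + 232·π^2/27)·sin(3·x) + (-9·π^2/2 + 27/16 + 2·π^4)·sin(4·x)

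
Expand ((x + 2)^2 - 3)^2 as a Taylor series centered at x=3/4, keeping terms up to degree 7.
5329/256 + 803·(x - 3/4)/16 + 315·(x - 3/4)^2/8 + 11·(x - 3/4)^3 + (x - 3/4)^4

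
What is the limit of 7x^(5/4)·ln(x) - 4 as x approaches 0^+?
The product is a 0·∞ indeterminate form at x → 0⁺.
Rewrite the product as 7·ln(x) / x^(-5/4) and apply L'Hôpital, or use the standard hierarchy x^(-5/4) ≫ |ln x| as x → 0⁺.
The indeterminate product → 0, so the limit = -4.

Final answer: -4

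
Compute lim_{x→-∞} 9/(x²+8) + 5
Evaluate the dominant behaviour as x → -∞; each term tends to a finite value or vanishes.
Limit = 5.

Final answer: 5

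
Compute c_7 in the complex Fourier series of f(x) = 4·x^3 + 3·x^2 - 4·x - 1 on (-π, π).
Compute the real Fourier coefficients first: a_7 = -12/49, b_7 = -440/343 + 8·π^2/7.
Then c_7 = (a_7 − i·b_7)/2 = -6/49 - 4·i·π^2/7 + 220·i/343.

Final answer: -6/49 - 4·i·π^2/7 + 220·i/343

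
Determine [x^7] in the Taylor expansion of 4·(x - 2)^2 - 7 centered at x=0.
Expand to order 7: 4·(x - 2)^2 - 7 = 4·x^2 - 16·x + 9 + O(x^8).
The coefficient of x^7 is 0.

Final answer: 0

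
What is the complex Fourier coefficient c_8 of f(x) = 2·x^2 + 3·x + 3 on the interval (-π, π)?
Compute the real Fourier coefficients first: a_8 = 1/8, b_8 = -3/4.
Then c_8 = (a_8 − i·b_8)/2 = 1/16 + 3·i/8.

Final answer: 1/16 + 3·i/8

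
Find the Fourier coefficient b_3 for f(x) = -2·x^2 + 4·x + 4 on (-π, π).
b_3 = (1/π) ∫_{-π}^{π} f(x)·sin(3x) dx.
Evaluate the integral (use parity and integration by parts as needed): b_3 = 8/3.

Final answer: 8/3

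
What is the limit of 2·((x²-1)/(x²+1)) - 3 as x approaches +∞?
Evaluate the dominant behaviour as x → +∞; each term tends to a finite value or vanishes.
Limit = -1.

Final answer: -1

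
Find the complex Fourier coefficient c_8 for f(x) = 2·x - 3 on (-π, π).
Compute the real Fourier coefficients first: a_8 = 0, b_8 = -1/2.
Then c_8 = (a_8 − i·b_8)/2 = i/4.

Final answer: i/4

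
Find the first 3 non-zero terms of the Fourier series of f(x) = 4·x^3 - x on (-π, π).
(-50 + 8·π^2)·sin(x) + (7 - 4·π^2)·sin(2·x) + (-22/9 + 8·π^2/3)·sin(3·x)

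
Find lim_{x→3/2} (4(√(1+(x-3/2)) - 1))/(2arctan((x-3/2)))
Both numerator and denominator → 0 as x → 3/2; this is a 0/0 indeterminate form.
Expand each to leading order near x = 3/2: numerator ~ 2·(x - 3/2), denominator ~ 2·(x - 3/2).
The limit of the ratio is 1.

Final answer: 1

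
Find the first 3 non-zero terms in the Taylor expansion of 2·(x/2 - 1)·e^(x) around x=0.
x^3/6 - x - 2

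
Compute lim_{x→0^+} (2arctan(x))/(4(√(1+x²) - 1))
Both numerator and denominator → 0 as x → 0^+; this is a 0/0 indeterminate form.
Expand each to leading order near x = 0: numerator ~ 2·x, denominator ~ 2·x^2.
The limit of the ratio is ∞.

Final answer: ∞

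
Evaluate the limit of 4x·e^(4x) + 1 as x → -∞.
The product is a 0·∞ indeterminate form at x → -∞.
Rewrite the product as 4x / e^(-4x) (an ∞/∞ form) and apply L'Hôpital, or use the standard hierarchy e^(4|x|) ≫ |x| as x → -∞.
The indeterminate product → 0, so the limit = 1.

Final answer: 1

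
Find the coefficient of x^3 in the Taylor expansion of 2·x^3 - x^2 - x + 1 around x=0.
Expand to order 3: 2·x^3 - x^2 - x + 1 = 2·x^3 - x^2 - x + 1 + O(x^4).
The coefficient of x^3 is 2.

Final answer: 2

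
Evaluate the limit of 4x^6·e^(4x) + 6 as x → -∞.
The product is a 0·∞ indeterminate form at x → -∞.
Rewrite the product as 4x^6 / e^(-4x) (an ∞/∞ form) and apply L'Hôpital, or use the standard hierarchy e^(4|x|) ≫ |x^6| as x → -∞.
The indeterminate product → 0, so the limit = 6.

Final answer: 6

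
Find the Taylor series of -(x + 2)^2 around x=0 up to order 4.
-x^2 - 4·x - 4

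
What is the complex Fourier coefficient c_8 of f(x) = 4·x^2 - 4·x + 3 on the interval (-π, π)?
Compute the real Fourier coefficients first: a_8 = 1/4, b_8 = 1.
Then c_8 = (a_8 − i·b_8)/2 = 1/8 - i/2.

Final answer: 1/8 - i/2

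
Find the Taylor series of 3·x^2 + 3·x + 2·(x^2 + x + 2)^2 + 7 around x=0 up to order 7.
2·x^4 + 4·x^3 + 13·x^2 + 11·x + 15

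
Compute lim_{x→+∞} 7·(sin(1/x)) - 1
Evaluate the dominant behaviour as x → +∞; each term tends to a finite value or vanishes.
Limit = -1.

Final answer: -1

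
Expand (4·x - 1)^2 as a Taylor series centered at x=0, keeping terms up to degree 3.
16·x^2 - 8·x + 1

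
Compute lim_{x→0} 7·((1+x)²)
Direct substitution at x = 0 gives 7.

Final answer: 7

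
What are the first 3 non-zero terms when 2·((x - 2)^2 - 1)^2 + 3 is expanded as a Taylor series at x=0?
44·x^2 - 48·x + 21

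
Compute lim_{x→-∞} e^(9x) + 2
Evaluate the dominant behaviour as x → -∞; each term tends to a finite value or vanishes.
Limit = 2.

Final answer: 2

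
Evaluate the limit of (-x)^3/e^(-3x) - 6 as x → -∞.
The quotient is an ∞/∞ indeterminate form as x → -∞.
Compare growth rates of the dominant terms (exponentials ≫ polynomials ≫ logarithms), or apply L'Hôpital's rule; the quotient → 0.
Adding the constant: 0 - 6 = -6. Limit = -6.

Final answer: -6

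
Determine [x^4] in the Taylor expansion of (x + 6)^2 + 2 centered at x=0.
Expand to order 4: (x + 6)^2 + 2 = x^2 + 12·x + 38 + O(x^5).
The coefficient of x^4 is 0.

Final answer: 0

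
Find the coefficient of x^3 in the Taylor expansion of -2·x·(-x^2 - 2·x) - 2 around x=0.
Expand to order 3: -2·x·(-x^2 - 2·x) - 2 = 2·x^3 + 4·x^2 - 2 + O(x^4).
The coefficient of x^3 is 2.

Final answer: 2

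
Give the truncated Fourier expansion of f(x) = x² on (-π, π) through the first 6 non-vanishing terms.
-4·cos(x) + cos(2·x) - 4·cos(3·x)/9 + cos(4·x)/4 - 4·cos(5·x)/25 + π^2/3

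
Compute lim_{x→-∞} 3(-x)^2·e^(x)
This is a 0·∞ indeterminate form at x → -∞.
Rewrite the product as 3(-x)^2 / e^(-x) (an ∞/∞ form) and apply L'Hôpital, or use the standard hierarchy e^(|x|) ≫ |(-x)^2| as x → -∞.
The indeterminate product → 0, so the limit = 0.

Final answer: 0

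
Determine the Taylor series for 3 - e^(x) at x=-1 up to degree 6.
(-1 + 3·e)·e^(-1) - e^(-1)·(x + 1) - e^(-1)·(x + 1)^2/2 - e^(-1)·(x + 1)^3/6 - e^(-1)·(x + 1)^4/24 - e^(-1)·(x + 1)^5/120 - e^(-1)·(x + 1)^6/720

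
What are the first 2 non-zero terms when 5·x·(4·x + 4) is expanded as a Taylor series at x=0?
20·x^2 + 20·x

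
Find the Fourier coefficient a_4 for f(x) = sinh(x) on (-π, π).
a_4 = (1/π) ∫_{-π}^{π} f(x)·cos(4x) dx.
Evaluate the integral (use parity and integration by parts as needed): a_4 = 0.

Final answer: 0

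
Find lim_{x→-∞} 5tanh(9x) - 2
Evaluate the dominant behaviour as x → -∞; each term tends to a finite value or vanishes.
Limit = -7.

Final answer: -7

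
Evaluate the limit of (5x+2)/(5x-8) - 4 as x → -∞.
Evaluate the dominant behaviour as x → -∞; each term tends to a finite value or vanishes.
Limit = -3.

Final answer: -3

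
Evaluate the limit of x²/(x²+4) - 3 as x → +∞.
Evaluate the dominant behaviour as x → +∞; each term tends to a finite value or vanishes.
Limit = -2.

Final answer: -2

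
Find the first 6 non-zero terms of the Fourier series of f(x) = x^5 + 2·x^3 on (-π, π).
(-36·π^2 + 2·π^4 + 216)·sin(x) + (-π^4 - 9/2 + 3·π^2)·sin(2·x) + (-4·π^2/27 + 8/81 + 2·π^4/3)·sin(3·x) + (-π^4/2 - 3·π^2/8 + 9/64)·sin(4·x) + (-72/625 + 12·π^2/25 + 2·π^4/5)·sin(5·x) + (-π^4/3 - 13·π^2/27 + 13/162)·sin(6·x)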